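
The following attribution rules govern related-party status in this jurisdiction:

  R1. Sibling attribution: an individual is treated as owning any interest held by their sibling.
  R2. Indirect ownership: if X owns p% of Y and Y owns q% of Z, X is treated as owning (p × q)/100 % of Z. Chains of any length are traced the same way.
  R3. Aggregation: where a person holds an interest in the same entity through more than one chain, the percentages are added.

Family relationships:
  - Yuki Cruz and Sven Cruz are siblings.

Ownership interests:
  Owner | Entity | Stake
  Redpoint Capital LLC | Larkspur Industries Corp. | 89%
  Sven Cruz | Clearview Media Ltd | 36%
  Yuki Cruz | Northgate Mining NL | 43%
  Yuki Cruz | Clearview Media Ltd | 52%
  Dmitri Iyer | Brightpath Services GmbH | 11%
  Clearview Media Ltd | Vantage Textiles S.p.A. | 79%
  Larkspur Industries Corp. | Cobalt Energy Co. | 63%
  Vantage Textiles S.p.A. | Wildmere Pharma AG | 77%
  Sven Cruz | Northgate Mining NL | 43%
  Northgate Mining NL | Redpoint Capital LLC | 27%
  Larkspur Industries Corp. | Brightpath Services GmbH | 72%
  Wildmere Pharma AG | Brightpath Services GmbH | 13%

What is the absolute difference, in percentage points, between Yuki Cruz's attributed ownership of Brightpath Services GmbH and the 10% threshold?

11.838328

By sibling attribution (R1), Yuki Cruz is treated as also owning Sven Cruz's interest in Northgate Mining NL, giving 43% + 43% = 86%.
By sibling attribution (R1), Yuki Cruz is treated as also owning Sven Cruz's interest in Clearview Media Ltd, giving 52% + 36% = 88%.
Chain via Northgate Mining NL → Redpoint Capital LLC → Larkspur Industries Corp. (R2): 86% × 27% × 89% × 72% = 14.879376% of Brightpath Services GmbH.
Chain via Clearview Media Ltd → Vantage Textiles S.p.A. → Wildmere Pharma AG (R2): 88% × 79% × 77% × 13% = 6.958952% of Brightpath Services GmbH.
Aggregating (R3): 14.879376% + 6.958952% = 21.838328%.
21.838328% exceeds the 10% threshold by 11.838328 percentage points.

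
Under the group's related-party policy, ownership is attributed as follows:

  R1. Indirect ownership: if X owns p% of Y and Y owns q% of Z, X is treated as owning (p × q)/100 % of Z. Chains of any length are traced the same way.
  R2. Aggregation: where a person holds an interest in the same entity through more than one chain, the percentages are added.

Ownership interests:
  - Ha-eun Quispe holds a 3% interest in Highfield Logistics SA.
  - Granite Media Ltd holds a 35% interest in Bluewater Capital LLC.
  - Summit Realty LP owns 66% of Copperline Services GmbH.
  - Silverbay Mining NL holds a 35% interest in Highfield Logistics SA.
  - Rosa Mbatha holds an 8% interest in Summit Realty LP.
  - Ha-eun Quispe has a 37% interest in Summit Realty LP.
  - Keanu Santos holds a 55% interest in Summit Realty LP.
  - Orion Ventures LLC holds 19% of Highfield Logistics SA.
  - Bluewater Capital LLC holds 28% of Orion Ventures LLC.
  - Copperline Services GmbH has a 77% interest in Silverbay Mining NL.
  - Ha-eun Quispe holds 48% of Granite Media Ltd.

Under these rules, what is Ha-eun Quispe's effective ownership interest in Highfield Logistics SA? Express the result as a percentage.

10.47495%

Chain via Summit Realty LP → Copperline Services GmbH → Silverbay Mining NL (R1): 37% × 66% × 77% × 35% = 6.58119% of Highfield Logistics SA.
Chain via Granite Media Ltd → Bluewater Capital LLC → Orion Ventures LLC (R1): 48% × 35% × 28% × 19% = 0.89376% of Highfield Logistics SA.
Direct interest in Highfield Logistics SA: 3%.
Aggregating (R2): 6.58119% + 0.89376% + 3% = 10.47495%.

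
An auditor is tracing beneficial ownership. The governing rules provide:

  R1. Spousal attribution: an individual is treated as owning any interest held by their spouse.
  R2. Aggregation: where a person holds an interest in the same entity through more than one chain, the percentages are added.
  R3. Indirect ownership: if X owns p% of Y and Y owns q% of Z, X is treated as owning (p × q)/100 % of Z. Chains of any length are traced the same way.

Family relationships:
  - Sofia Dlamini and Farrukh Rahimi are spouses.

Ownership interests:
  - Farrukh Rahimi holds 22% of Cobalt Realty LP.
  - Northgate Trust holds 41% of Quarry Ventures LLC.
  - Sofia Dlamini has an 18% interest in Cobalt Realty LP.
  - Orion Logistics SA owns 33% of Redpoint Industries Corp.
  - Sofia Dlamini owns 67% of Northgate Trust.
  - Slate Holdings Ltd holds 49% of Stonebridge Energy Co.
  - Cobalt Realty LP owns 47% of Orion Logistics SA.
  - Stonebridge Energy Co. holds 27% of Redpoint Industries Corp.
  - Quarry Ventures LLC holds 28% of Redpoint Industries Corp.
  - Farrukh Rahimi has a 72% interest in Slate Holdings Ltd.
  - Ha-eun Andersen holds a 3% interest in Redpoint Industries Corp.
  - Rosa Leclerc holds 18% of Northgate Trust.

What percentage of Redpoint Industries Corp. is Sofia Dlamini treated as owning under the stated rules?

By spousal attribution (R1), Sofia Dlamini is treated as also owning Farrukh Rahimi's interest in Cobalt Realty LP, giving 18% + 22% = 40%.
By spousal attribution (R1), Sofia Dlamini is treated as owning Farrukh Rahimi's 72% interest in Slate Holdings Ltd.
Chain via Northgate Trust → Quarry Ventures LLC (R3): 67% × 41% × 28% = 7.6916% of Redpoint Industries Corp.
Chain via Cobalt Realty LP → Orion Logistics SA (R3): 40% × 47% × 33% = 6.204% of Redpoint Industries Corp.
Chain via Slate Holdings Ltd → Stonebridge Energy Co. (R3): 72% × 49% × 27% = 9.5256% of Redpoint Industries Corp.
Aggregating (R2): 7.6916% + 6.204% + 9.5256% = 23.4212%.

23.4212%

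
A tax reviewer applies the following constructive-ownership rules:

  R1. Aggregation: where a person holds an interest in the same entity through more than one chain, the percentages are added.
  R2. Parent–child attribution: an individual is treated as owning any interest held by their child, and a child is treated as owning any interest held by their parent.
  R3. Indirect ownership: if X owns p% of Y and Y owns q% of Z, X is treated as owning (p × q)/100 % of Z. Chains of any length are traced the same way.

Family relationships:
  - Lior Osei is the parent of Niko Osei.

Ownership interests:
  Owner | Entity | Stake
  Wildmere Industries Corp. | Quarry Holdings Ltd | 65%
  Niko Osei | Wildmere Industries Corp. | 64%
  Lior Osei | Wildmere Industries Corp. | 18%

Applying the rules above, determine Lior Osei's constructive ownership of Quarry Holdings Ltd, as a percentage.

By parent–child attribution (R2), Lior Osei is treated as also owning Niko Osei's interest in Wildmere Industries Corp, giving 18% + 64% = 82%.
Chain via Wildmere Industries Corp. (R3): 82% × 65% = 53.3% of Quarry Holdings Ltd.

53.3%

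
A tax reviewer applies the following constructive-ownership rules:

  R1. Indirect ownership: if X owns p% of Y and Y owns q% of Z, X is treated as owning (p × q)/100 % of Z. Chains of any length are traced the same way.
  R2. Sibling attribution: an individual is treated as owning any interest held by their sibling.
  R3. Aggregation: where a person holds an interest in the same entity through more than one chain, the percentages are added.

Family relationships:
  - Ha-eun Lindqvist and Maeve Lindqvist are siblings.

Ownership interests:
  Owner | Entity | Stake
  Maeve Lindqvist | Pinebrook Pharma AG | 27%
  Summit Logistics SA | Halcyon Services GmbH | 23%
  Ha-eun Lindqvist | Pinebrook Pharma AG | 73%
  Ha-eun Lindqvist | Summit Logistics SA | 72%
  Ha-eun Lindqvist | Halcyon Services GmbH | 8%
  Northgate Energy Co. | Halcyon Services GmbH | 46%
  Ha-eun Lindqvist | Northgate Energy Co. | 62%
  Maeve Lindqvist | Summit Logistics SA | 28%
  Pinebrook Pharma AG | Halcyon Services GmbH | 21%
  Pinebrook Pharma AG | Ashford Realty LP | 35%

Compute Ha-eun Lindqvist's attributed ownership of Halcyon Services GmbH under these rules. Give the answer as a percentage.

80.52%

By sibling attribution (R2), Ha-eun Lindqvist is treated as also owning Maeve Lindqvist's interest in Pinebrook Pharma AG, giving 73% + 27% = 100%.
By sibling attribution (R2), Ha-eun Lindqvist is treated as also owning Maeve Lindqvist's interest in Summit Logistics SA, giving 72% + 28% = 100%.
Chain via Pinebrook Pharma AG (R1): 100% × 21% = 21% of Halcyon Services GmbH.
Chain via Northgate Energy Co. (R1): 62% × 46% = 28.52% of Halcyon Services GmbH.
Chain via Summit Logistics SA (R1): 100% × 23% = 23% of Halcyon Services GmbH.
Direct interest in Halcyon Services GmbH: 8%.
Aggregating (R3): 21% + 28.52% + 23% + 8% = 80.52%.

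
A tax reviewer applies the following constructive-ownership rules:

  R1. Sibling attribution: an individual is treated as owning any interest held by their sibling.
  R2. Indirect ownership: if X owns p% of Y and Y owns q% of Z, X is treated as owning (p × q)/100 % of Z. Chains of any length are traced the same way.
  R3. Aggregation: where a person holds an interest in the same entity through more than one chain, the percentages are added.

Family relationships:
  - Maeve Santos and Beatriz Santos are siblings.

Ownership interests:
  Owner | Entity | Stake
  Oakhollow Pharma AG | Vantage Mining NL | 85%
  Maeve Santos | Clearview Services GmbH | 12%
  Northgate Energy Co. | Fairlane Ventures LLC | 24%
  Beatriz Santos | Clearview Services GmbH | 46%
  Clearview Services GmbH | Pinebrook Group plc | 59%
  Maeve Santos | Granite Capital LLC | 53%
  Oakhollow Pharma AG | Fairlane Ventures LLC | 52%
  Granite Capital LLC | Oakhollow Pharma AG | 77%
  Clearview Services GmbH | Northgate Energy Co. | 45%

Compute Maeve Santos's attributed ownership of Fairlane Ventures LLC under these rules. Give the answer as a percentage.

By sibling attribution (R1), Maeve Santos is treated as also owning Beatriz Santos's interest in Clearview Services GmbH, giving 12% + 46% = 58%.
Chain via Clearview Services GmbH → Northgate Energy Co. (R2): 58% × 45% × 24% = 6.264% of Fairlane Ventures LLC.
Chain via Granite Capital LLC → Oakhollow Pharma AG (R2): 53% × 77% × 52% = 21.2212% of Fairlane Ventures LLC.
Aggregating (R3): 6.264% + 21.2212% = 27.4852%.

27.4852%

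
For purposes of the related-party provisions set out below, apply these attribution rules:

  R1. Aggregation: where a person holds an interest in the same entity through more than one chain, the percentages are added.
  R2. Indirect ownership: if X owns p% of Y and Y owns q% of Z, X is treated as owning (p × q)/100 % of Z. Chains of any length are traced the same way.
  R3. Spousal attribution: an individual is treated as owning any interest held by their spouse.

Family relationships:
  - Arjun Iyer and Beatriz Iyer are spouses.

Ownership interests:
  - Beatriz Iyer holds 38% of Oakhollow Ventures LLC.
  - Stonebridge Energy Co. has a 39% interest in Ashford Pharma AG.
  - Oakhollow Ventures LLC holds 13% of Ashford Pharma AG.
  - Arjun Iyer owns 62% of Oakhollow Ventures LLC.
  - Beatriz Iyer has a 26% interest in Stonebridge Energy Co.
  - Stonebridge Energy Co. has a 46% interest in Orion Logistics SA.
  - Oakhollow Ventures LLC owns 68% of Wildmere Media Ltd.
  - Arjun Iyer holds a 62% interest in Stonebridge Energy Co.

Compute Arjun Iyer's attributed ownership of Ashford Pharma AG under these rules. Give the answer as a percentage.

By spousal attribution (R3), Arjun Iyer is treated as also owning Beatriz Iyer's interest in Stonebridge Energy Co, giving 62% + 26% = 88%.
By spousal attribution (R3), Arjun Iyer is treated as also owning Beatriz Iyer's interest in Oakhollow Ventures LLC, giving 62% + 38% = 100%.
Chain via Stonebridge Energy Co. (R2): 88% × 39% = 34.32% of Ashford Pharma AG.
Chain via Oakhollow Ventures LLC (R2): 100% × 13% = 13% of Ashford Pharma AG.
Aggregating (R1): 34.32% + 13% = 47.32%.

47.32%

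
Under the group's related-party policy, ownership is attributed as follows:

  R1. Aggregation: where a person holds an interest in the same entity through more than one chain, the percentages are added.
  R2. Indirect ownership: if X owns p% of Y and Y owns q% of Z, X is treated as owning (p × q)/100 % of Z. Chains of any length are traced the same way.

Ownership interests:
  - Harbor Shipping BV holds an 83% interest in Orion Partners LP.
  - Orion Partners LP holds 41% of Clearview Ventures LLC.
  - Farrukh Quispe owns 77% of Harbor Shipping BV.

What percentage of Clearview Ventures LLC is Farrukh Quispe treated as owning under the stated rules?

Chain via Harbor Shipping BV → Orion Partners LP (R2): 77% × 83% × 41% = 26.2031% of Clearview Ventures LLC.

26.2031%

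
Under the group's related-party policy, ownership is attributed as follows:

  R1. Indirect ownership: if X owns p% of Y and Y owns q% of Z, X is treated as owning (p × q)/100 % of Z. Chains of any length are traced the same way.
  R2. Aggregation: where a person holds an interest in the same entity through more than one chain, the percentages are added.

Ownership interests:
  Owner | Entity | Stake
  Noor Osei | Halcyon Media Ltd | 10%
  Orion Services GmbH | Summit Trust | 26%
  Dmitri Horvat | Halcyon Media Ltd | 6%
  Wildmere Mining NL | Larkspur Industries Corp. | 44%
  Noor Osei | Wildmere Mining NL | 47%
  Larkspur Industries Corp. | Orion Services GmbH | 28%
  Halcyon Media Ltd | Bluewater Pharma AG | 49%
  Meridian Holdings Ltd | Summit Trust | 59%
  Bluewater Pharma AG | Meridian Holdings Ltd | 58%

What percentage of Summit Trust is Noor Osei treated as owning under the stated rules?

Chain via Halcyon Media Ltd → Bluewater Pharma AG → Meridian Holdings Ltd (R1): 10% × 49% × 58% × 59% = 1.67678% of Summit Trust.
Chain via Wildmere Mining NL → Larkspur Industries Corp. → Orion Services GmbH (R1): 47% × 44% × 28% × 26% = 1.505504% of Summit Trust.
Aggregating (R2): 1.67678% + 1.505504% = 3.182284%.

3.182284%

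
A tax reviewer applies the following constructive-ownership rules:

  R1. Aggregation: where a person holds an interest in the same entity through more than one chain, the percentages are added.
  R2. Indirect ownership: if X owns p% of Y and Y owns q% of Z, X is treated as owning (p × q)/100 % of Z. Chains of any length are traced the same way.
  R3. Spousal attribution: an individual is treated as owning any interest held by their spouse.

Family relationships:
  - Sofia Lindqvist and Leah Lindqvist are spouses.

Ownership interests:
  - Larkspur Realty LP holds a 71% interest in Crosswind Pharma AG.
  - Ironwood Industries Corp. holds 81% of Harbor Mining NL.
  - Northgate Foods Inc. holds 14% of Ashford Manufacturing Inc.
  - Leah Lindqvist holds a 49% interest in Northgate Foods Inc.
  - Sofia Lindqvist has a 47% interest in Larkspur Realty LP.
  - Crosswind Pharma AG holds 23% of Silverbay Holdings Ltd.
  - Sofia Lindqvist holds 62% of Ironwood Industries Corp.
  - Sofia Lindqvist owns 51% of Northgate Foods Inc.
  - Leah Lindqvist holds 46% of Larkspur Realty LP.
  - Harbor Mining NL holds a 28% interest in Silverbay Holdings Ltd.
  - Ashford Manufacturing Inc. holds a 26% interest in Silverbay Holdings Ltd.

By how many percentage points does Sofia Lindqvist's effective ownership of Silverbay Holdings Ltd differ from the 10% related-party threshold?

By spousal attribution (R3), Sofia Lindqvist is treated as also owning Leah Lindqvist's interest in Larkspur Realty LP, giving 47% + 46% = 93%.
By spousal attribution (R3), Sofia Lindqvist is treated as also owning Leah Lindqvist's interest in Northgate Foods Inc, giving 51% + 49% = 100%.
Chain via Larkspur Realty LP → Crosswind Pharma AG (R2): 93% × 71% × 23% = 15.1869% of Silverbay Holdings Ltd.
Chain via Ironwood Industries Corp. → Harbor Mining NL (R2): 62% × 81% × 28% = 14.0616% of Silverbay Holdings Ltd.
Chain via Northgate Foods Inc. → Ashford Manufacturing Inc. (R2): 100% × 14% × 26% = 3.64% of Silverbay Holdings Ltd.
Aggregating (R1): 15.1869% + 14.0616% + 3.64% = 32.8885%.
32.8885% exceeds the 10% threshold by 22.8885 percentage points.

22.8885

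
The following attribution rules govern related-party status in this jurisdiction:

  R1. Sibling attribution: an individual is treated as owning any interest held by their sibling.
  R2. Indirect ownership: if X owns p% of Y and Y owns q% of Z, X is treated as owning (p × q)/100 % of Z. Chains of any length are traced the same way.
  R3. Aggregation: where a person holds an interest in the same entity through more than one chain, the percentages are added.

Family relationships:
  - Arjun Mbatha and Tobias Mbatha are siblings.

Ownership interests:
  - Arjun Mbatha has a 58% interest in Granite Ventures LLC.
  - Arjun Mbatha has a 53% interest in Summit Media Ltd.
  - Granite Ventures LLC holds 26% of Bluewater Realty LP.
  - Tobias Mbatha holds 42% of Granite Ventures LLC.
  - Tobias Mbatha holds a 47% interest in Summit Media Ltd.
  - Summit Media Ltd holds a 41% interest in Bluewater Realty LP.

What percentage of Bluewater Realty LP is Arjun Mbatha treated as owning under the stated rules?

By sibling attribution (R1), Arjun Mbatha is treated as also owning Tobias Mbatha's interest in Summit Media Ltd, giving 53% + 47% = 100%.
By sibling attribution (R1), Arjun Mbatha is treated as also owning Tobias Mbatha's interest in Granite Ventures LLC, giving 58% + 42% = 100%.
Chain via Summit Media Ltd (R2): 100% × 41% = 41% of Bluewater Realty LP.
Chain via Granite Ventures LLC (R2): 100% × 26% = 26% of Bluewater Realty LP.
Aggregating (R3): 41% + 26% = 67%.

67%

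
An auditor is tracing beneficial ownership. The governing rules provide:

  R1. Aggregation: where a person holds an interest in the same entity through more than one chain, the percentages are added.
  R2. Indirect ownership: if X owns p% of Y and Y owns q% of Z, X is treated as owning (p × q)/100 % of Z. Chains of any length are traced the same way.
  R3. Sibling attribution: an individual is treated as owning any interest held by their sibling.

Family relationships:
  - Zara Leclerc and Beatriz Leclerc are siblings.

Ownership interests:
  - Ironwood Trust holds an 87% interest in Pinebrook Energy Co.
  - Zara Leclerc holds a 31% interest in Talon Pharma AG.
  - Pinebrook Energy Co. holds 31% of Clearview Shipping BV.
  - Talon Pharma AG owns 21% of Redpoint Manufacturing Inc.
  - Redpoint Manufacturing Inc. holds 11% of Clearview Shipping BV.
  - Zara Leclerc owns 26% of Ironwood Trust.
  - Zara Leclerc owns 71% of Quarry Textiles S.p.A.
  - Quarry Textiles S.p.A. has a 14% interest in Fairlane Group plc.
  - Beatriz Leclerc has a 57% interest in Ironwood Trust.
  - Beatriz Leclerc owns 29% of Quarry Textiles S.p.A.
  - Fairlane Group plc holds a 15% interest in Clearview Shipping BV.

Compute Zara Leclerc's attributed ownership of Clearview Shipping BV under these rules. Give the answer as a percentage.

25.2012%

By sibling attribution (R3), Zara Leclerc is treated as also owning Beatriz Leclerc's interest in Quarry Textiles S.p.A, giving 71% + 29% = 100%.
By sibling attribution (R3), Zara Leclerc is treated as also owning Beatriz Leclerc's interest in Ironwood Trust, giving 26% + 57% = 83%.
Chain via Quarry Textiles S.p.A. → Fairlane Group plc (R2): 100% × 14% × 15% = 2.1% of Clearview Shipping BV.
Chain via Talon Pharma AG → Redpoint Manufacturing Inc. (R2): 31% × 21% × 11% = 0.7161% of Clearview Shipping BV.
Chain via Ironwood Trust → Pinebrook Energy Co. (R2): 83% × 87% × 31% = 22.3851% of Clearview Shipping BV.
Aggregating (R1): 2.1% + 0.7161% + 22.3851% = 25.2012%.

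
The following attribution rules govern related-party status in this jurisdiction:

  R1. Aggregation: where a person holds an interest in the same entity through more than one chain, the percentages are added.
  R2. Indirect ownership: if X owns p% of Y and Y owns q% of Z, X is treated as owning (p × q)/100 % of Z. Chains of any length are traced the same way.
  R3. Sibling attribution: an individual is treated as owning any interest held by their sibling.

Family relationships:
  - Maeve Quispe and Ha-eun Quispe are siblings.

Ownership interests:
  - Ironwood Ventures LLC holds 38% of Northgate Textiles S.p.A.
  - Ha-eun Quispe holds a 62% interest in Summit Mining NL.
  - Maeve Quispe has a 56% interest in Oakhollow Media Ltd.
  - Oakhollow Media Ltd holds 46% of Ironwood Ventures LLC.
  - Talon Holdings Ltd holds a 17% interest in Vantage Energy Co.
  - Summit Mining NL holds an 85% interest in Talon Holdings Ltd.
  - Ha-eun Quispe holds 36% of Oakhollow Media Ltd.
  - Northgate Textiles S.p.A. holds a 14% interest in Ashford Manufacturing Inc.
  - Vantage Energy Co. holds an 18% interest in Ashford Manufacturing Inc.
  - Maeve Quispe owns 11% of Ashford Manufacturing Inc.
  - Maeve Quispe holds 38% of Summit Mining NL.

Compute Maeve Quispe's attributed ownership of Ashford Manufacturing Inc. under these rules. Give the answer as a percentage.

By sibling attribution (R3), Maeve Quispe is treated as also owning Ha-eun Quispe's interest in Summit Mining NL, giving 38% + 62% = 100%.
By sibling attribution (R3), Maeve Quispe is treated as also owning Ha-eun Quispe's interest in Oakhollow Media Ltd, giving 56% + 36% = 92%.
Chain via Summit Mining NL → Talon Holdings Ltd → Vantage Energy Co. (R2): 100% × 85% × 17% × 18% = 2.601% of Ashford Manufacturing Inc.
Chain via Oakhollow Media Ltd → Ironwood Ventures LLC → Northgate Textiles S.p.A. (R2): 92% × 46% × 38% × 14% = 2.251424% of Ashford Manufacturing Inc.
Direct interest in Ashford Manufacturing Inc: 11%.
Aggregating (R1): 2.601% + 2.251424% + 11% = 15.852424%.

15.852424%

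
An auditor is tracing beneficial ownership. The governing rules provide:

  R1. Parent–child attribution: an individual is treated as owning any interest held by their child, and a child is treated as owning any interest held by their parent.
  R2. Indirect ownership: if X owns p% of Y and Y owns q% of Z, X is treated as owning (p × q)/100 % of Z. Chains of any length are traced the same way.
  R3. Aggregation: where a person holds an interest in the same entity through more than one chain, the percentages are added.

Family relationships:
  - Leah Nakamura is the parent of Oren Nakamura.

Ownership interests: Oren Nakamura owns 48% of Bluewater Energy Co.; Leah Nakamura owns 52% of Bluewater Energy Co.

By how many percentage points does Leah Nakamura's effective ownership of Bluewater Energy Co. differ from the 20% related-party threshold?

80

By parent–child attribution (R1), Leah Nakamura is treated as also owning Oren Nakamura's interest in Bluewater Energy Co, giving 52% + 48% = 100%.
Direct interest in Bluewater Energy Co: 100%.
100% exceeds the 20% threshold by 80 percentage points.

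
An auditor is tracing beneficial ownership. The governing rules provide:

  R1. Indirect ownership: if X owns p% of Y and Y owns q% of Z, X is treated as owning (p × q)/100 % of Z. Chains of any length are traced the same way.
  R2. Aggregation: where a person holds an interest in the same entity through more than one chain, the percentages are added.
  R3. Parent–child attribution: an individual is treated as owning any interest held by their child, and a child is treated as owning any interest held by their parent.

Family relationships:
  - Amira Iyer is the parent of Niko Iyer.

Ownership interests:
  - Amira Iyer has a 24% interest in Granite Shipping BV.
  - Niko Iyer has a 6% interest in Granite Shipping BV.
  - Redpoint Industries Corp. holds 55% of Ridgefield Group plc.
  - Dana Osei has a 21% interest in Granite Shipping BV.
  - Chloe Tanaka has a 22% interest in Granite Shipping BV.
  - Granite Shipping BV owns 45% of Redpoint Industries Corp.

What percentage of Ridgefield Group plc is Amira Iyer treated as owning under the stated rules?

By parent–child attribution (R3), Amira Iyer is treated as also owning Niko Iyer's interest in Granite Shipping BV, giving 24% + 6% = 30%.
Chain via Granite Shipping BV → Redpoint Industries Corp. (R1): 30% × 45% × 55% = 7.425% of Ridgefield Group plc.

7.425%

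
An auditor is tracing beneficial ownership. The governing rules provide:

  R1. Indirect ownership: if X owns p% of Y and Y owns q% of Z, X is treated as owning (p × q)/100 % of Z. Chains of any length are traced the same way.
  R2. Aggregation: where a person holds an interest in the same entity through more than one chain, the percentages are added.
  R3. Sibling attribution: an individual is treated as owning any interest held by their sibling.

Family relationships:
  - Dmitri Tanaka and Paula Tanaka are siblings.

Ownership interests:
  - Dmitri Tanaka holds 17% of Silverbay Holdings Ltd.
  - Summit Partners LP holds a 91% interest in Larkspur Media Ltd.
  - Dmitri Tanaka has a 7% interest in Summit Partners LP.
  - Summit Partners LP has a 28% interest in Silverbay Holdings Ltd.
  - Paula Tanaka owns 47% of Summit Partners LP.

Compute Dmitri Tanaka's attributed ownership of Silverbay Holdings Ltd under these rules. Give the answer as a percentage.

By sibling attribution (R3), Dmitri Tanaka is treated as also owning Paula Tanaka's interest in Summit Partners LP, giving 7% + 47% = 54%.
Chain via Summit Partners LP (R1): 54% × 28% = 15.12% of Silverbay Holdings Ltd.
Direct interest in Silverbay Holdings Ltd: 17%.
Aggregating (R2): 15.12% + 17% = 32.12%.

32.12%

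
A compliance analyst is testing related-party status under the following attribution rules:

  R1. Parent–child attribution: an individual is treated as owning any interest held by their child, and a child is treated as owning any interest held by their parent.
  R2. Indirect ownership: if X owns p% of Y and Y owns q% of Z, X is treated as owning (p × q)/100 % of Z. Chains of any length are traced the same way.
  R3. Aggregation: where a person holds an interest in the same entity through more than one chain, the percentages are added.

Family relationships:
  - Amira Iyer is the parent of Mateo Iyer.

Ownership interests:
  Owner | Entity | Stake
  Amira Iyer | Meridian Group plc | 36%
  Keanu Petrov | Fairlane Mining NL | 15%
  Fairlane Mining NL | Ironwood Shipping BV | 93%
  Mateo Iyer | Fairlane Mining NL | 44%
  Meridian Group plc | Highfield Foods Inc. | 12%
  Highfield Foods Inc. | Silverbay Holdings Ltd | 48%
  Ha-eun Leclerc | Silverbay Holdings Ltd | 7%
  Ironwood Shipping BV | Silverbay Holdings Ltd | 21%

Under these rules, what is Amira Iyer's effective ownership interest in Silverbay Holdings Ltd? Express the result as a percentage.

10.6668%

By parent–child attribution (R1), Amira Iyer is treated as owning Mateo Iyer's 44% interest in Fairlane Mining NL.
Chain via Meridian Group plc → Highfield Foods Inc. (R2): 36% × 12% × 48% = 2.0736% of Silverbay Holdings Ltd.
Chain via Fairlane Mining NL → Ironwood Shipping BV (R2): 44% × 93% × 21% = 8.5932% of Silverbay Holdings Ltd.
Aggregating (R3): 2.0736% + 8.5932% = 10.6668%.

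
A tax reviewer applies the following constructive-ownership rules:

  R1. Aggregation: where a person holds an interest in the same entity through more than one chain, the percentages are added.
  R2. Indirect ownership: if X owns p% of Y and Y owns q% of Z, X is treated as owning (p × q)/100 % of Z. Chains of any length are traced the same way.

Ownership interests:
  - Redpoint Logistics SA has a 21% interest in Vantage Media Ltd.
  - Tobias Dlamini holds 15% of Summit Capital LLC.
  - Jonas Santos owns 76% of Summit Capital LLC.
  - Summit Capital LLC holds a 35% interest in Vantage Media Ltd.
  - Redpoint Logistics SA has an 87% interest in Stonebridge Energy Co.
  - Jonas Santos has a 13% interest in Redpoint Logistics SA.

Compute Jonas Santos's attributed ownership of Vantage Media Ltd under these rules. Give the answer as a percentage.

29.33%

Chain via Redpoint Logistics SA (R2): 13% × 21% = 2.73% of Vantage Media Ltd.
Chain via Summit Capital LLC (R2): 76% × 35% = 26.6% of Vantage Media Ltd.
Aggregating (R1): 2.73% + 26.6% = 29.33%.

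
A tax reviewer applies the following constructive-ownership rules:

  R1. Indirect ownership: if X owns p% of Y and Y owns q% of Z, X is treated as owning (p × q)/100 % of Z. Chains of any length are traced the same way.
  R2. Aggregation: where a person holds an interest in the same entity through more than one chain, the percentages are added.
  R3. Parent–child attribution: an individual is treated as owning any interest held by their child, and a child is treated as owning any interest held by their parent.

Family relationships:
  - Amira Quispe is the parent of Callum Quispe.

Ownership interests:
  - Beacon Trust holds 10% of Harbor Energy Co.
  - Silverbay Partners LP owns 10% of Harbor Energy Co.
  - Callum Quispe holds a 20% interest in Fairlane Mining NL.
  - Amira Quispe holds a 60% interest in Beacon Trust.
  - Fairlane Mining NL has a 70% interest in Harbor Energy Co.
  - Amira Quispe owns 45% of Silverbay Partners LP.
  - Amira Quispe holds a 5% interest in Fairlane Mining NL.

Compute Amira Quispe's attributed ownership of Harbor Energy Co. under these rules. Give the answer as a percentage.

By parent–child attribution (R3), Amira Quispe is treated as also owning Callum Quispe's interest in Fairlane Mining NL, giving 5% + 20% = 25%.
Chain via Beacon Trust (R1): 60% × 10% = 6% of Harbor Energy Co.
Chain via Silverbay Partners LP (R1): 45% × 10% = 4.5% of Harbor Energy Co.
Chain via Fairlane Mining NL (R1): 25% × 70% = 17.5% of Harbor Energy Co.
Aggregating (R2): 6% + 4.5% + 17.5% = 28%.

28%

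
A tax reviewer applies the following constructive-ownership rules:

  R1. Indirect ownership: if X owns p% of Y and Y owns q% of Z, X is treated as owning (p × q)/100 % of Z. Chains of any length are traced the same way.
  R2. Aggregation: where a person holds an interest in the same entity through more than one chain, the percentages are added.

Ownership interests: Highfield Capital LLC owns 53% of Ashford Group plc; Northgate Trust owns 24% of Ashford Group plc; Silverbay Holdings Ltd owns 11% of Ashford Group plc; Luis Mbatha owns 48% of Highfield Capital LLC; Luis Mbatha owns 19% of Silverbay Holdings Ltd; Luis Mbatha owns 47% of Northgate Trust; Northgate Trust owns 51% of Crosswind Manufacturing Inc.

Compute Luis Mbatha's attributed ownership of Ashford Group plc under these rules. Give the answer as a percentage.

Chain via Silverbay Holdings Ltd (R1): 19% × 11% = 2.09% of Ashford Group plc.
Chain via Northgate Trust (R1): 47% × 24% = 11.28% of Ashford Group plc.
Chain via Highfield Capital LLC (R1): 48% × 53% = 25.44% of Ashford Group plc.
Aggregating (R2): 2.09% + 11.28% + 25.44% = 38.81%.

38.81%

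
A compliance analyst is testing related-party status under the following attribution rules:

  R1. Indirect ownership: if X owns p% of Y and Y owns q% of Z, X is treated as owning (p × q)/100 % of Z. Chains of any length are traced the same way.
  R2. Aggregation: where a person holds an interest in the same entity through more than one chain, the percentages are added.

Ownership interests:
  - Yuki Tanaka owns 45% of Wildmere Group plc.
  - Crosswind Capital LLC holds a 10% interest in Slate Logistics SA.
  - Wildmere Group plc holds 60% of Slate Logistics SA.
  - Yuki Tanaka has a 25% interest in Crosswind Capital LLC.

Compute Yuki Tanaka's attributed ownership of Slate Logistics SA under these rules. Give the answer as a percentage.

29.5%

Chain via Crosswind Capital LLC (R1): 25% × 10% = 2.5% of Slate Logistics SA.
Chain via Wildmere Group plc (R1): 45% × 60% = 27% of Slate Logistics SA.
Aggregating (R2): 2.5% + 27% = 29.5%.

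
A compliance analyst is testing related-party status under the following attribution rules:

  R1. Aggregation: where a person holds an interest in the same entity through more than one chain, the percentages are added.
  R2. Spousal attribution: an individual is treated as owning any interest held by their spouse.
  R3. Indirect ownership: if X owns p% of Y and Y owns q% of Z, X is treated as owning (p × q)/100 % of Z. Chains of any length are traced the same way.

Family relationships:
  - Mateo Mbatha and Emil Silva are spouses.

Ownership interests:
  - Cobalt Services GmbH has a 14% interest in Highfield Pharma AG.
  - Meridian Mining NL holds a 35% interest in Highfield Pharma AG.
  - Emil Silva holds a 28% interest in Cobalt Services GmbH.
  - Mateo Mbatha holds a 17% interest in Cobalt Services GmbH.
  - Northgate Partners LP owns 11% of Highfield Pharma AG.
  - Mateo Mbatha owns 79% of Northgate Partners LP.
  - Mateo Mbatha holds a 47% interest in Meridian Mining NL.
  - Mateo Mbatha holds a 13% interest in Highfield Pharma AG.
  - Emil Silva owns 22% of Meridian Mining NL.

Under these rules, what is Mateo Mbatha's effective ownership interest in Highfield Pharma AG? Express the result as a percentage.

52.14%

By spousal attribution (R2), Mateo Mbatha is treated as also owning Emil Silva's interest in Cobalt Services GmbH, giving 17% + 28% = 45%.
By spousal attribution (R2), Mateo Mbatha is treated as also owning Emil Silva's interest in Meridian Mining NL, giving 47% + 22% = 69%.
Chain via Cobalt Services GmbH (R3): 45% × 14% = 6.3% of Highfield Pharma AG.
Chain via Northgate Partners LP (R3): 79% × 11% = 8.69% of Highfield Pharma AG.
Chain via Meridian Mining NL (R3): 69% × 35% = 24.15% of Highfield Pharma AG.
Direct interest in Highfield Pharma AG: 13%.
Aggregating (R1): 6.3% + 8.69% + 24.15% + 13% = 52.14%.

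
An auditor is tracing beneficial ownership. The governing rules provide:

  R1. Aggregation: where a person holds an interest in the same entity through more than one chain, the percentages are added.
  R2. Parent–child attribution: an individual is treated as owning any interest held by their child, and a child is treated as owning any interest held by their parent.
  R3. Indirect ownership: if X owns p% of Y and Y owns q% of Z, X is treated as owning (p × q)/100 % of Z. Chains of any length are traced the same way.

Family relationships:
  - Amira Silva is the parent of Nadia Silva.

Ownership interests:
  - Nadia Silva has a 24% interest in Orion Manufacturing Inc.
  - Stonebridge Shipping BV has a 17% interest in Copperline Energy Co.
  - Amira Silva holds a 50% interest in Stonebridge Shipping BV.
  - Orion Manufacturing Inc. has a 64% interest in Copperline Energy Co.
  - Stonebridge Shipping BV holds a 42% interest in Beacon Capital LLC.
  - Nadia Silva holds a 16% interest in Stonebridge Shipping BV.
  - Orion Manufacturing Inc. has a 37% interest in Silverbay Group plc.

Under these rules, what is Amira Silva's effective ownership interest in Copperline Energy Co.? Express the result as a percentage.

By parent–child attribution (R2), Amira Silva is treated as also owning Nadia Silva's interest in Stonebridge Shipping BV, giving 50% + 16% = 66%.
By parent–child attribution (R2), Amira Silva is treated as owning Nadia Silva's 24% interest in Orion Manufacturing Inc.
Chain via Stonebridge Shipping BV (R3): 66% × 17% = 11.22% of Copperline Energy Co.
Chain via Orion Manufacturing Inc. (R3): 24% × 64% = 15.36% of Copperline Energy Co.
Aggregating (R1): 11.22% + 15.36% = 26.58%.

26.58%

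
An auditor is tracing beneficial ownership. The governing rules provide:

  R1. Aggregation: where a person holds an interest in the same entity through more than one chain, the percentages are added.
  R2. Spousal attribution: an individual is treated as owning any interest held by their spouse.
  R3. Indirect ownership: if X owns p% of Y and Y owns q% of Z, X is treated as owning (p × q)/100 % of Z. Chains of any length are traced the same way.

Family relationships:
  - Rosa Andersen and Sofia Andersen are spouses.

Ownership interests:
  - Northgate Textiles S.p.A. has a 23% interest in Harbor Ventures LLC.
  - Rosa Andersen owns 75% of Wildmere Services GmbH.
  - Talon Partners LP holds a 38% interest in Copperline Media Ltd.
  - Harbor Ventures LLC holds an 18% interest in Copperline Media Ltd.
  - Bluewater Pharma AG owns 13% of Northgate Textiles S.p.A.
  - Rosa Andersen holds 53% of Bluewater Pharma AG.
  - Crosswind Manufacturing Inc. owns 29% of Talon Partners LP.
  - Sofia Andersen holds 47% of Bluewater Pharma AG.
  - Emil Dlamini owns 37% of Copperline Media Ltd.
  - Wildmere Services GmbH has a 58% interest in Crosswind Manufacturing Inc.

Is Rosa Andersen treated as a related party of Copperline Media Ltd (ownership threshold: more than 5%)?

By spousal attribution (R2), Rosa Andersen is treated as also owning Sofia Andersen's interest in Bluewater Pharma AG, giving 53% + 47% = 100%.
Chain via Bluewater Pharma AG → Northgate Textiles S.p.A. → Harbor Ventures LLC (R3): 100% × 13% × 23% × 18% = 0.5382% of Copperline Media Ltd.
Chain via Wildmere Services GmbH → Crosswind Manufacturing Inc. → Talon Partners LP (R3): 75% × 58% × 29% × 38% = 4.7937% of Copperline Media Ltd.
Aggregating (R1): 0.5382% + 4.7937% = 5.3319%.
5.3319% exceeds the 5% threshold, so Rosa is a related party to Copperline Media Ltd.

Yes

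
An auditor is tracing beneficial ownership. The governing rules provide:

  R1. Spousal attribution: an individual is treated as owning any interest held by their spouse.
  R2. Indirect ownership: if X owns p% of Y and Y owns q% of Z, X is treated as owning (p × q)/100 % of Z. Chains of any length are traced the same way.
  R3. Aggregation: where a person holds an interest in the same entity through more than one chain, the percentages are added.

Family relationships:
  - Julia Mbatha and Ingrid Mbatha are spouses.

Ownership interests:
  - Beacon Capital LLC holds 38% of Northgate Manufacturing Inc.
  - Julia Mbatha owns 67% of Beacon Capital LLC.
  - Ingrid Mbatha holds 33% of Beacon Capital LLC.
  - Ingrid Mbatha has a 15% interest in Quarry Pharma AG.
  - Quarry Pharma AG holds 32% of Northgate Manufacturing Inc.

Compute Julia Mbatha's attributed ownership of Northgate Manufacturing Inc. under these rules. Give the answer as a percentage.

42.8%

By spousal attribution (R1), Julia Mbatha is treated as also owning Ingrid Mbatha's interest in Beacon Capital LLC, giving 67% + 33% = 100%.
By spousal attribution (R1), Julia Mbatha is treated as owning Ingrid Mbatha's 15% interest in Quarry Pharma AG.
Chain via Beacon Capital LLC (R2): 100% × 38% = 38% of Northgate Manufacturing Inc.
Chain via Quarry Pharma AG (R2): 15% × 32% = 4.8% of Northgate Manufacturing Inc.
Aggregating (R3): 38% + 4.8% = 42.8%.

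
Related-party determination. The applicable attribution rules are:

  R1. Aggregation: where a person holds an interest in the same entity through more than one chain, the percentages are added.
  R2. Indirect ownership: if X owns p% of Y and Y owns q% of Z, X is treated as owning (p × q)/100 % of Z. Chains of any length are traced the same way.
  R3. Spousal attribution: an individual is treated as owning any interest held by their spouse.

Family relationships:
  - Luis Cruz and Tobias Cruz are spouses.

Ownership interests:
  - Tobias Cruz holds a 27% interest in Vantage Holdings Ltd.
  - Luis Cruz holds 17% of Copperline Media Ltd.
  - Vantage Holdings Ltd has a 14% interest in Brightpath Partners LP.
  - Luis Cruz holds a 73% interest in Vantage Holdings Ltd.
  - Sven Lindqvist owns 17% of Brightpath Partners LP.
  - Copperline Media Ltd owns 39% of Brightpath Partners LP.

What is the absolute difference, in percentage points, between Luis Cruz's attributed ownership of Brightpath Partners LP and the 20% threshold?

By spousal attribution (R3), Luis Cruz is treated as also owning Tobias Cruz's interest in Vantage Holdings Ltd, giving 73% + 27% = 100%.
Chain via Copperline Media Ltd (R2): 17% × 39% = 6.63% of Brightpath Partners LP.
Chain via Vantage Holdings Ltd (R2): 100% × 14% = 14% of Brightpath Partners LP.
Aggregating (R1): 6.63% + 14% = 20.63%.
20.63% exceeds the 20% threshold by 0.63 percentage points.

0.63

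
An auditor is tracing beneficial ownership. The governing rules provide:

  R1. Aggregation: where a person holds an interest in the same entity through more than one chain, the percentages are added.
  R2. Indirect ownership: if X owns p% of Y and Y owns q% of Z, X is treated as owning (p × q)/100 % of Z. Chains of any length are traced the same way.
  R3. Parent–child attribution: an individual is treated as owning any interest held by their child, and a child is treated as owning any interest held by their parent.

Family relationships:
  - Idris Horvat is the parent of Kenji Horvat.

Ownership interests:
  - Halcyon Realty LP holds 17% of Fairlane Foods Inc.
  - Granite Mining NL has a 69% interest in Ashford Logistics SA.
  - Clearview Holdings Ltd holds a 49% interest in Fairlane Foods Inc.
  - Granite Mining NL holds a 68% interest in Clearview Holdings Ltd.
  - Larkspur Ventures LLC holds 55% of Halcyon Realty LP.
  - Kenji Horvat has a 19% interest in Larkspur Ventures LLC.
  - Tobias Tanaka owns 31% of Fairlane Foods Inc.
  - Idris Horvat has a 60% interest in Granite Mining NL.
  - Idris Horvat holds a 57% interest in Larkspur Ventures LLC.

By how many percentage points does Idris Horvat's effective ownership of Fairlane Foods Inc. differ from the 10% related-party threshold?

By parent–child attribution (R3), Idris Horvat is treated as also owning Kenji Horvat's interest in Larkspur Ventures LLC, giving 57% + 19% = 76%.
Chain via Granite Mining NL → Clearview Holdings Ltd (R2): 60% × 68% × 49% = 19.992% of Fairlane Foods Inc.
Chain via Larkspur Ventures LLC → Halcyon Realty LP (R2): 76% × 55% × 17% = 7.106% of Fairlane Foods Inc.
Aggregating (R1): 19.992% + 7.106% = 27.098%.
27.098% exceeds the 10% threshold by 17.098 percentage points.

17.098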